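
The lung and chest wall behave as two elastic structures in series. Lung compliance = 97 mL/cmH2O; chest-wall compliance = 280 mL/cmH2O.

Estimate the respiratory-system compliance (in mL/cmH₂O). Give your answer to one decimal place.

Lung and chest wall are elastances in series: 1/Crs = 1/CL + 1/Ccw.
1/Crs = 1/97 + 1/280 = 0.01388.
Crs = 72.046 mL/cmH2O.

72.0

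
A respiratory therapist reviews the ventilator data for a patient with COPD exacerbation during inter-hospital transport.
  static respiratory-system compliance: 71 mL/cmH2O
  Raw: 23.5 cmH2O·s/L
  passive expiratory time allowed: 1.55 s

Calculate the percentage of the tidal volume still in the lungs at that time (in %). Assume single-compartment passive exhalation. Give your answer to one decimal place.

39.5

τ = R × C = 23.5 × 71 mL/cmH2O = 23.5 × 0.071 L/cmH2O = 1.669 s.
Passive exhalation: V(t)/V₀ = e^(−t/τ) = e^(−1.55/1.669) = 0.3951.
Fraction remaining = 0.3951 → 39.51%.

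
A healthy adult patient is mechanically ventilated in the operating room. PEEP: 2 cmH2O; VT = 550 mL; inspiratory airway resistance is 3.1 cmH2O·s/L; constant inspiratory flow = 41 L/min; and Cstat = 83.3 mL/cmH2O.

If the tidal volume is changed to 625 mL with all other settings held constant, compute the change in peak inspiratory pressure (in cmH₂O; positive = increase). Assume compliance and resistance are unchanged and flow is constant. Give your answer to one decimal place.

0.9

PIP = Vt/C + R·V̇ + PEEP (constant-flow equation of motion).
Only the elastic term changes: ΔPIP = ΔVt / C = (625 − 550) / 83.3 = 0.9004 cmH2O.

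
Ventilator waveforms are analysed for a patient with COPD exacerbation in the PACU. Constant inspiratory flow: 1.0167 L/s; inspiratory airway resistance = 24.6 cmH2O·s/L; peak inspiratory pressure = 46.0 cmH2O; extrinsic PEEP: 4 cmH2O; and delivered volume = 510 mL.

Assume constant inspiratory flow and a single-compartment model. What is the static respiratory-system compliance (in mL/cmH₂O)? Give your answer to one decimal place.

Equation of motion (constant flow): PIP = Vt/C + R·V̇ + PEEP.
Vt/C = PIP − R·V̇ − PEEP = 46.0 − 24.6×1.0167 − 4 = 46.0 − 25.011 − 4 = 16.989 cmH2O.
C = Vt / 16.989 = 510 / 16.989 = 30.019 mL/cmH2O.

30.0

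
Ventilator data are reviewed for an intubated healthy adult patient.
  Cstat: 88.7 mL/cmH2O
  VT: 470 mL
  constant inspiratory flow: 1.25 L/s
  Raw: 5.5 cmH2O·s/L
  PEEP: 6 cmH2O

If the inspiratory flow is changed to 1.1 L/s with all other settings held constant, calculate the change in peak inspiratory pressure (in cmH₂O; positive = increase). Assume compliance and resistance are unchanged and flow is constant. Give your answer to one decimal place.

PIP = Vt/C + R·V̇ + PEEP (constant-flow equation of motion).
Only the resistive term changes: ΔPIP = R × ΔV̇ = 5.5 × (1.1 − 1.25) = 5.5 × -0.15 = -0.825 cmH2O.

-0.8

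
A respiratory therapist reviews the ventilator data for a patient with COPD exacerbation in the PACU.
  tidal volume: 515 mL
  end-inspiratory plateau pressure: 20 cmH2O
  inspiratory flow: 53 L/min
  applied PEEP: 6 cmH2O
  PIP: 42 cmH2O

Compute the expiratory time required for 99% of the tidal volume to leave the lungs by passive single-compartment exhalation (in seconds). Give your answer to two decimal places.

Flow: 53 L/min ÷ 60 = 0.8833 L/s.
R = (PIP − Pplat)/V̇ = (42 − 20) / 0.8833 = 22.0/0.8833 = 24.907 cmH2O·s/L.
C = Vt/(Pplat − PEEP) = 515.0 / (20 − 6) = 515.0/14.0 = 36.786 mL/cmH2O.
τ = R × C = 24.907 × 0.03679 L/cmH2O = 0.9163 s.
t = −τ·ln(1 − 0.99) = −0.9163·ln(0.01) = 4.22 s.

4.22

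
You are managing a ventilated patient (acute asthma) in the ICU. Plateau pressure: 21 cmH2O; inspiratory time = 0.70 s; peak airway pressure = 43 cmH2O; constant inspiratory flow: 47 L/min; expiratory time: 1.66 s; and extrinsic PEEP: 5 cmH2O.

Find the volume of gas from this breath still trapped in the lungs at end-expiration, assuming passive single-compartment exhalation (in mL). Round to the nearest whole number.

98

Flow: 47 L/min ÷ 60 = 0.7833 L/s.
Vt = flow × Ti = 0.7833 L/s × 0.70 s × 1000 mL/L = 548.31 mL.
R = (PIP − Pplat)/V̇ = (43 − 21) / 0.7833 = 22.0/0.7833 = 28.086 cmH2O·s/L.
C = Vt/(Pplat − PEEP) = 548.31 / (21 − 5) = 548.31/16.0 = 34.269 mL/cmH2O.
τ = R × C = 28.086 × 0.03427 L/cmH2O = 0.9625 s.
Fraction remaining = e^(−Te/τ) = e^(−1.66/0.9625) = 0.1782.
Trapped volume = 548.31 × 0.1782 = 97.709 mL.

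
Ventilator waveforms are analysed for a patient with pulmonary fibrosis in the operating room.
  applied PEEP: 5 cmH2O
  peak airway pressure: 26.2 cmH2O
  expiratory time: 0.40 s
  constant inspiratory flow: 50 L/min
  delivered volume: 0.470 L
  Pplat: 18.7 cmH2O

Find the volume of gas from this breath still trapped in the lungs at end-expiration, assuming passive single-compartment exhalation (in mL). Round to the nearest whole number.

129

Flow: 50 L/min ÷ 60 = 0.8333 L/s.
R = (PIP − Pplat)/V̇ = (26.2 − 18.7) / 0.8333 = 7.5/0.8333 = 9.0 cmH2O·s/L.
C = Vt/(Pplat − PEEP) = 470.0 / (18.7 − 5) = 470.0/13.7 = 34.307 mL/cmH2O.
τ = R × C = 9.0 × 0.03431 L/cmH2O = 0.3088 s.
Fraction remaining = e^(−Te/τ) = e^(−0.40/0.3088) = 0.2738.
Trapped volume = 470.0 × 0.2738 = 128.69 mL.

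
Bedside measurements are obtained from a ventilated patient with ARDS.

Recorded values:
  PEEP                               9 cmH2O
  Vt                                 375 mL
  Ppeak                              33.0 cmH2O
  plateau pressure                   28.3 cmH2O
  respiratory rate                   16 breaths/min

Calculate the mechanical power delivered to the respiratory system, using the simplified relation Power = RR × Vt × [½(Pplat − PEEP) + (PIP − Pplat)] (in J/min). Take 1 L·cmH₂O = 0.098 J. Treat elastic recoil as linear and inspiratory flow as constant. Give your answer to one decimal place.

Per-breath work = Vt × [½(Pplat−PEEP) + (PIP−Pplat)] = 0.375 × [0.5×19.3 + 4.7] = 0.375 × 14.35 = 5.381 L·cmH2O.
Power = 16 × 5.381 = 86.096 L·cmH2O/min.
× 0.098 J/(L·cmH2O) → 8.437 J/min.

8.4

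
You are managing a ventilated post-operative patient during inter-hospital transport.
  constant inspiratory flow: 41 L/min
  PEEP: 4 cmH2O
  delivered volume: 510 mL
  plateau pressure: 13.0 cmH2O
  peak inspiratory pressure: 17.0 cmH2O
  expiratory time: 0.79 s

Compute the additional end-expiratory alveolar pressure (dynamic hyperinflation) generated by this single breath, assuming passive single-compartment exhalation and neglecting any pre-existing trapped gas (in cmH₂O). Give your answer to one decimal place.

0.8

Flow: 41 L/min ÷ 60 = 0.6833 L/s.
R = (PIP − Pplat)/V̇ = (17.0 − 13.0) / 0.6833 = 4.0/0.6833 = 5.854 cmH2O·s/L.
C = Vt/(Pplat − PEEP) = 510.0 / (13.0 − 4) = 510.0/9.0 = 56.667 mL/cmH2O.
τ = R × C = 5.854 × 0.05667 L/cmH2O = 0.3317 s.
Fraction remaining = e^(−Te/τ) = e^(−0.79/0.3317) = 0.0924; trapped volume = 510.0 × 0.0924 = 47.124 mL.
Additional alveolar pressure from trapping ≈ V_trapped / C = 47.124 / 56.667 = 0.8316 cmH2O.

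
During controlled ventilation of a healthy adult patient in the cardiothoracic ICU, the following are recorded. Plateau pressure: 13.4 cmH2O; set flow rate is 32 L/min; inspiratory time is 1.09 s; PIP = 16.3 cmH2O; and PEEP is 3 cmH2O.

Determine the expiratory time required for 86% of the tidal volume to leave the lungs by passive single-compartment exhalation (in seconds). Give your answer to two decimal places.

Flow: 32 L/min ÷ 60 = 0.5333 L/s.
Vt = flow × Ti = 0.5333 L/s × 1.09 s × 1000 mL/L = 581.3 mL.
R = (PIP − Pplat)/V̇ = (16.3 − 13.4) / 0.5333 = 2.9/0.5333 = 5.438 cmH2O·s/L.
C = Vt/(Pplat − PEEP) = 581.3 / (13.4 − 3) = 581.3/10.4 = 55.894 mL/cmH2O.
τ = R × C = 5.438 × 0.05589 L/cmH2O = 0.3039 s.
t = −τ·ln(1 − 0.86) = −0.3039·ln(0.14) = 0.5975 s.

0.60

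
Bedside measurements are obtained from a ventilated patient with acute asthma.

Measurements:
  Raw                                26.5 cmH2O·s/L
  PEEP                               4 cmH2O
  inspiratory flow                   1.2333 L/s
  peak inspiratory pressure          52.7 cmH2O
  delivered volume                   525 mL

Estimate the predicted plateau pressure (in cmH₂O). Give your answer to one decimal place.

Pplat = PIP − Raw × flow = 52.7 − 26.5 × 1.2333 = 52.7 − 32.682 = 20.018 cmH2O.

20.0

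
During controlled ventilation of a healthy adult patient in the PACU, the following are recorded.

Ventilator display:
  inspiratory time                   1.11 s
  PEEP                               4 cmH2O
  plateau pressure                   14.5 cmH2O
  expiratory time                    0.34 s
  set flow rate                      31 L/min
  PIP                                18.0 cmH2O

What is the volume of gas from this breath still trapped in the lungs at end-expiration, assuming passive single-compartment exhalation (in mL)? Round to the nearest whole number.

229

Flow: 31 L/min ÷ 60 = 0.5167 L/s.
Vt = flow × Ti = 0.5167 L/s × 1.11 s × 1000 mL/L = 573.54 mL.
R = (PIP − Pplat)/V̇ = (18.0 − 14.5) / 0.5167 = 3.5/0.5167 = 6.774 cmH2O·s/L.
C = Vt/(Pplat − PEEP) = 573.54 / (14.5 − 4) = 573.54/10.5 = 54.623 mL/cmH2O.
τ = R × C = 6.774 × 0.05462 L/cmH2O = 0.37 s.
Fraction remaining = e^(−Te/τ) = e^(−0.34/0.37) = 0.399.
Trapped volume = 573.54 × 0.399 = 228.84 mL.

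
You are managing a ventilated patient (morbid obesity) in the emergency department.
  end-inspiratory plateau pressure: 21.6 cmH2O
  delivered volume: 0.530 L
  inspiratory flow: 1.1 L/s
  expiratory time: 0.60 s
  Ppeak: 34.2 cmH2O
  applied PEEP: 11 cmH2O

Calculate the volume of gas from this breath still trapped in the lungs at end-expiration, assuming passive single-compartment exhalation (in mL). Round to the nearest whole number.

R = (PIP − Pplat)/V̇ = (34.2 − 21.6) / 1.1 = 12.6/1.1 = 11.455 cmH2O·s/L.
C = Vt/(Pplat − PEEP) = 530.0 / (21.6 − 11) = 530.0/10.6 = 50.0 mL/cmH2O.
τ = R × C = 11.455 × 0.05 L/cmH2O = 0.5728 s.
Fraction remaining = e^(−Te/τ) = e^(−0.60/0.5728) = 0.3508.
Trapped volume = 530.0 × 0.3508 = 185.92 mL.

186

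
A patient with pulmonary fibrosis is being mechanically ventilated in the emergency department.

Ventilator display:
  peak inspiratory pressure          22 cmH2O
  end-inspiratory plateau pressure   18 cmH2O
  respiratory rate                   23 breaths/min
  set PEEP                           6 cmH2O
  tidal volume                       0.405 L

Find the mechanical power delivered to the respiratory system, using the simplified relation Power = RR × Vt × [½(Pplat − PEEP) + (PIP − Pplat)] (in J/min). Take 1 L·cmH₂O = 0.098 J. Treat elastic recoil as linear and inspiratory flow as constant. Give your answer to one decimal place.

9.1

Per-breath work = Vt × [½(Pplat−PEEP) + (PIP−Pplat)] = 0.405 × [0.5×12.0 + 4.0] = 0.405 × 10.0 = 4.05 L·cmH2O.
Power = 23 × 4.05 = 93.15 L·cmH2O/min.
× 0.098 J/(L·cmH2O) → 9.129 J/min.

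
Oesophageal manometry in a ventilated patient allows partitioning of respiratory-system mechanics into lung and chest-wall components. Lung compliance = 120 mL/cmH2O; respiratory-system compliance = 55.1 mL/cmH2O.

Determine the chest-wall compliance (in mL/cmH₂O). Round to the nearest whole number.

1/Ccw = 1/Crs − 1/CL.
1/Ccw = 1/55.1 − 1/120 = 0.009815.
Ccw = 101.88 mL/cmH2O.

102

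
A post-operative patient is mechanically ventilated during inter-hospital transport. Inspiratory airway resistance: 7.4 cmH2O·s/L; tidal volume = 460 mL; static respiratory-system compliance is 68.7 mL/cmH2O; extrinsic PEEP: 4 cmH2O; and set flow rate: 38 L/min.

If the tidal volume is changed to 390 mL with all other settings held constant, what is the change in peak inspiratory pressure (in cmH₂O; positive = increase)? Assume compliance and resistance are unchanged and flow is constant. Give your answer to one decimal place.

PIP = Vt/C + R·V̇ + PEEP (constant-flow equation of motion).
Only the elastic term changes: ΔPIP = ΔVt / C = (390 − 460) / 68.7 = -1.019 cmH2O.

-1.0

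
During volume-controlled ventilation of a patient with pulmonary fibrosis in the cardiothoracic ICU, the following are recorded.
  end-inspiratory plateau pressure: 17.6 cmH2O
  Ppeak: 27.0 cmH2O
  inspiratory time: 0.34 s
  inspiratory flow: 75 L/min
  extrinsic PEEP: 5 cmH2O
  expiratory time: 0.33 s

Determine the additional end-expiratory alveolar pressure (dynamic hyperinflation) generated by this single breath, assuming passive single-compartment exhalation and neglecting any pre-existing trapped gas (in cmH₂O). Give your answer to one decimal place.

3.4

Flow: 75 L/min ÷ 60 = 1.25 L/s.
Vt = flow × Ti = 1.25 L/s × 0.34 s × 1000 mL/L = 425.0 mL.
R = (PIP − Pplat)/V̇ = (27.0 − 17.6) / 1.25 = 9.4/1.25 = 7.52 cmH2O·s/L.
C = Vt/(Pplat − PEEP) = 425.0 / (17.6 − 5) = 425.0/12.6 = 33.73 mL/cmH2O.
τ = R × C = 7.52 × 0.03373 L/cmH2O = 0.2536 s.
Fraction remaining = e^(−Te/τ) = e^(−0.33/0.2536) = 0.2722; trapped volume = 425.0 × 0.2722 = 115.69 mL.
Additional alveolar pressure from trapping ≈ V_trapped / C = 115.69 / 33.73 = 3.43 cmH2O.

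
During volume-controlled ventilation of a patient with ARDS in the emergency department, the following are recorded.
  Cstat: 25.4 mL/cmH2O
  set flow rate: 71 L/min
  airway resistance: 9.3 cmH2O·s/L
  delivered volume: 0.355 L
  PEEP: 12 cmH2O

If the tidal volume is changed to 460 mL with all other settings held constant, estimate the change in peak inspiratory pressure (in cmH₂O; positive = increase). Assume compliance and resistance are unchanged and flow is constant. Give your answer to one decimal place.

PIP = Vt/C + R·V̇ + PEEP (constant-flow equation of motion).
Only the elastic term changes: ΔPIP = ΔVt / C = (460 − 355) / 25.4 = 4.134 cmH2O.

4.1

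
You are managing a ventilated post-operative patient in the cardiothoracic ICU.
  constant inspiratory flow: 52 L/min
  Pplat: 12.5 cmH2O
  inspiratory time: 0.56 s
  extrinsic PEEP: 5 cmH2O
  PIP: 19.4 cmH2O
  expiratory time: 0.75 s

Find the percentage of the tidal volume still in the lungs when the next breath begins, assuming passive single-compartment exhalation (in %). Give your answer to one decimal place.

Flow: 52 L/min ÷ 60 = 0.8667 L/s.
Vt = flow × Ti = 0.8667 L/s × 0.56 s × 1000 mL/L = 485.35 mL.
R = (PIP − Pplat)/V̇ = (19.4 − 12.5) / 0.8667 = 6.9/0.8667 = 7.961 cmH2O·s/L.
C = Vt/(Pplat − PEEP) = 485.35 / (12.5 − 5) = 485.35/7.5 = 64.713 mL/cmH2O.
τ = R × C = 7.961 × 0.06471 L/cmH2O = 0.5152 s.
Fraction remaining at end-expiration = e^(−Te/τ) = e^(−0.75/0.5152) = 0.2332 → 23.32%.

23.3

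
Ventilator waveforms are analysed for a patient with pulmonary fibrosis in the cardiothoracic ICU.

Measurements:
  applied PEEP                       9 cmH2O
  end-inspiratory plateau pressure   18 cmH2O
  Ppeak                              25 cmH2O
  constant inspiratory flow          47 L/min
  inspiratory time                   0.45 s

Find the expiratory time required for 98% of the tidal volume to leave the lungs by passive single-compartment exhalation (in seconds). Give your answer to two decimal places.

Flow: 47 L/min ÷ 60 = 0.7833 L/s.
Vt = flow × Ti = 0.7833 L/s × 0.45 s × 1000 mL/L = 352.49 mL.
R = (PIP − Pplat)/V̇ = (25 − 18) / 0.7833 = 7.0/0.7833 = 8.937 cmH2O·s/L.
C = Vt/(Pplat − PEEP) = 352.49 / (18 − 9) = 352.49/9.0 = 39.166 mL/cmH2O.
τ = R × C = 8.937 × 0.03917 L/cmH2O = 0.3501 s.
t = −τ·ln(1 − 0.98) = −0.3501·ln(0.02) = 1.37 s.

1.37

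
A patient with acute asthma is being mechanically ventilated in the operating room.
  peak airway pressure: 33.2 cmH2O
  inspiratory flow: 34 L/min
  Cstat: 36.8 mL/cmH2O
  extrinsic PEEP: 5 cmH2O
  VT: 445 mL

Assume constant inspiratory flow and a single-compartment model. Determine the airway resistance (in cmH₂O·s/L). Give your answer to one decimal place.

28.4

Flow: 34 L/min ÷ 60 = 0.5667 L/s.
Equation of motion (constant flow): PIP = Vt/C + R·V̇ + PEEP.
R·V̇ = PIP − Vt/C − PEEP = 33.2 − 445/36.8 − 5 = 33.2 − 12.092 − 5 = 16.108 cmH2O.
R = 16.108 / 0.5667 = 28.424 cmH2O·s/L.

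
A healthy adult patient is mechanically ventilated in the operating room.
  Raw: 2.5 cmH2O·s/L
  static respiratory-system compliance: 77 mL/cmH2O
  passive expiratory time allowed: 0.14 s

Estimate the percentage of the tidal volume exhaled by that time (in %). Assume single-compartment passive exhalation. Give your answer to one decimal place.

τ = R × C = 2.5 × 77 mL/cmH2O = 2.5 × 0.077 L/cmH2O = 0.1925 s.
Passive exhalation: V(t)/V₀ = e^(−t/τ) = e^(−0.14/0.1925) = 0.4832.
Fraction exhaled = 1 − 0.4832 = 0.5168 → 51.68%.

51.7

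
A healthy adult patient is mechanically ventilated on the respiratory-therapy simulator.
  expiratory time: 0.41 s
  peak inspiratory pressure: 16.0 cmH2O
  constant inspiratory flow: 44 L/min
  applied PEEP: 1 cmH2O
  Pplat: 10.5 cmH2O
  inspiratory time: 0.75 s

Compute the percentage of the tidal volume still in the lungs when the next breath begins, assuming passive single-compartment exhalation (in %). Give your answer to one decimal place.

Flow: 44 L/min ÷ 60 = 0.7333 L/s.
Vt = flow × Ti = 0.7333 L/s × 0.75 s × 1000 mL/L = 549.98 mL.
R = (PIP − Pplat)/V̇ = (16.0 − 10.5) / 0.7333 = 5.5/0.7333 = 7.5 cmH2O·s/L.
C = Vt/(Pplat − PEEP) = 549.98 / (10.5 − 1) = 549.98/9.5 = 57.893 mL/cmH2O.
τ = R × C = 7.5 × 0.05789 L/cmH2O = 0.4342 s.
Fraction remaining at end-expiration = e^(−Te/τ) = e^(−0.41/0.4342) = 0.389 → 38.9%.

38.9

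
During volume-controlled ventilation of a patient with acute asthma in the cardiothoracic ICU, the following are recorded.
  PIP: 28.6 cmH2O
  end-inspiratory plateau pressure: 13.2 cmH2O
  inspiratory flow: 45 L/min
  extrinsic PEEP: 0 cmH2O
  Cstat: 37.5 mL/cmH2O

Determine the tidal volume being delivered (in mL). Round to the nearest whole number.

495

Vt = Cstat × (Pplat − PEEP) = 37.5 × (13.2 − 0) = 37.5 × 13.2 = 495.0 mL.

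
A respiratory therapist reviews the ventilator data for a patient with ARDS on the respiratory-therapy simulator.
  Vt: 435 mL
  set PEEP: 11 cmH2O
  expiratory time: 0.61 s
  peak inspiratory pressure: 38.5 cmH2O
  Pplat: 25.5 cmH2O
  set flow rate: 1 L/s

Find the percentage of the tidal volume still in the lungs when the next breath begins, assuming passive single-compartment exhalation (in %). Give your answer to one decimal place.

20.9

R = (PIP − Pplat)/V̇ = (38.5 − 25.5) / 1 = 13.0/1 = 13.0 cmH2O·s/L.
C = Vt/(Pplat − PEEP) = 435.0 / (25.5 − 11) = 435.0/14.5 = 30.0 mL/cmH2O.
τ = R × C = 13.0 × 0.03 L/cmH2O = 0.39 s.
Fraction remaining at end-expiration = e^(−Te/τ) = e^(−0.61/0.39) = 0.2093 → 20.93%.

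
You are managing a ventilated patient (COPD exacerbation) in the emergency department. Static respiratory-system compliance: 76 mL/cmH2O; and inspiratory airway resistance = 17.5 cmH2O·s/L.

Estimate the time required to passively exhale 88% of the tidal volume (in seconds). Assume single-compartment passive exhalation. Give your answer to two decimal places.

τ = R × C = 17.5 × 76 mL/cmH2O = 17.5 × 0.076 L/cmH2O = 1.33 s.
Exhaled fraction f = 1 − e^(−t/τ) → t = −τ·ln(1 − f) = −1.33·ln(0.12) = 2.82 s.

2.82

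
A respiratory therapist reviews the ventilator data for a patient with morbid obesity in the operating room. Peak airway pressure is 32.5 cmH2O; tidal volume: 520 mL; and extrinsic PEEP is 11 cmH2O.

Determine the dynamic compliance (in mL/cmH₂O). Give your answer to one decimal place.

Dynamic compliance = Vt / (PIP − PEEP) = 520 / (32.5 − 11) = 520 / 21.5 = 24.186 mL/cmH2O.

24.2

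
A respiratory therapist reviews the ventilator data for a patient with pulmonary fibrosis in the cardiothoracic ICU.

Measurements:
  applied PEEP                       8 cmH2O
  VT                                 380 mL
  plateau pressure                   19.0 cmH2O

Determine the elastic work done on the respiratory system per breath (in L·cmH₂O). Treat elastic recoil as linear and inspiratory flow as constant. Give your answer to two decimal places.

Elastic work ≈ ½ × (Pplat − PEEP) × Vt = 0.5 × (19.0 − 8) × 0.380 L = 0.5 × 11.0 × 0.380 = 2.09 L·cmH2O.

2.09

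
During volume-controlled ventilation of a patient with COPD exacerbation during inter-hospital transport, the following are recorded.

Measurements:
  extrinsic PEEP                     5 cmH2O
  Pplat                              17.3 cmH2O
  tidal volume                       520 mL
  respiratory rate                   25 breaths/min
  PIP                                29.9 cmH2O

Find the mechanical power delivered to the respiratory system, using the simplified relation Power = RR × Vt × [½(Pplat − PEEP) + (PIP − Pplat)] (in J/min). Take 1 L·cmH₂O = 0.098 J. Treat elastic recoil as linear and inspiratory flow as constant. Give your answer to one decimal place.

Per-breath work = Vt × [½(Pplat−PEEP) + (PIP−Pplat)] = 0.520 × [0.5×12.3 + 12.6] = 0.520 × 18.75 = 9.75 L·cmH2O.
Power = 25 × 9.75 = 243.75 L·cmH2O/min.
× 0.098 J/(L·cmH2O) → 23.888 J/min.

23.9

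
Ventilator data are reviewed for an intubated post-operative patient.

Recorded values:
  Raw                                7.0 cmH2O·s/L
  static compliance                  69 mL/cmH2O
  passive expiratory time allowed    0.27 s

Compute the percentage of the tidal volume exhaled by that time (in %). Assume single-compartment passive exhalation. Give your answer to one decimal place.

42.8

τ = R × C = 7.0 × 69 mL/cmH2O = 7.0 × 0.069 L/cmH2O = 0.483 s.
Passive exhalation: V(t)/V₀ = e^(−t/τ) = e^(−0.27/0.483) = 0.5718.
Fraction exhaled = 1 − 0.5718 = 0.4282 → 42.82%.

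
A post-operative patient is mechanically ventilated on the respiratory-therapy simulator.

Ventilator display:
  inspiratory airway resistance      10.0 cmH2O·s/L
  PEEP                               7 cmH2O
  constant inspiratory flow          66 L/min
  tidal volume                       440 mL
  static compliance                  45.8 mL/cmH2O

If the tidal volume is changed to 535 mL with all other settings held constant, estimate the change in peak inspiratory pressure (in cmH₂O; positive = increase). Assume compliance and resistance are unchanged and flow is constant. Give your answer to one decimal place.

PIP = Vt/C + R·V̇ + PEEP (constant-flow equation of motion).
Only the elastic term changes: ΔPIP = ΔVt / C = (535 − 440) / 45.8 = 2.074 cmH2O.

2.1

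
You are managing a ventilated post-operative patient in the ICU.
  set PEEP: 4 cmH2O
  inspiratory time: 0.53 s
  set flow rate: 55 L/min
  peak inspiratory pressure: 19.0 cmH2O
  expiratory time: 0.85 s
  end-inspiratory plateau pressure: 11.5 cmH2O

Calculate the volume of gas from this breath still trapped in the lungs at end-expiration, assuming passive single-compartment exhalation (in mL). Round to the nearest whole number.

Flow: 55 L/min ÷ 60 = 0.9167 L/s.
Vt = flow × Ti = 0.9167 L/s × 0.53 s × 1000 mL/L = 485.85 mL.
R = (PIP − Pplat)/V̇ = (19.0 − 11.5) / 0.9167 = 7.5/0.9167 = 8.182 cmH2O·s/L.
C = Vt/(Pplat − PEEP) = 485.85 / (11.5 − 4) = 485.85/7.5 = 64.78 mL/cmH2O.
τ = R × C = 8.182 × 0.06478 L/cmH2O = 0.53 s.
Fraction remaining = e^(−Te/τ) = e^(−0.85/0.53) = 0.2011.
Trapped volume = 485.85 × 0.2011 = 97.704 mL.

98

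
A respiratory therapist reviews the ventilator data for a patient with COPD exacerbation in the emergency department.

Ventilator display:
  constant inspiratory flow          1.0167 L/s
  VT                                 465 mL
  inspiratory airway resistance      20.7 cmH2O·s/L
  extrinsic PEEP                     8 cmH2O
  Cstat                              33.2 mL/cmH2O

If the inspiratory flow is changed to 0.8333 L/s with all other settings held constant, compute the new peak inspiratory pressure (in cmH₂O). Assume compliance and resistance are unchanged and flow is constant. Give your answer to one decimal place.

39.3

PIP = Vt/C + R·V̇ + PEEP (constant-flow equation of motion).
Only the resistive term changes: ΔPIP = R × ΔV̇ = 20.7 × (0.8333 − 1.0167) = 20.7 × -0.1834 = -3.796 cmH2O.
Original PIP = 465/33.2 + 20.7×1.0167 + 8 = 43.052 cmH2O; new PIP = 43.052 + (-3.796) = 39.256 cmH2O.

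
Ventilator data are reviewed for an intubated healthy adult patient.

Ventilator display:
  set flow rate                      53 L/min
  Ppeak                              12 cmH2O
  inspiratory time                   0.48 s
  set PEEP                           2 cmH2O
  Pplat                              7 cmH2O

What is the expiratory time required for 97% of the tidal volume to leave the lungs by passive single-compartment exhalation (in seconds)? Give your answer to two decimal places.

1.68

Flow: 53 L/min ÷ 60 = 0.8833 L/s.
Vt = flow × Ti = 0.8833 L/s × 0.48 s × 1000 mL/L = 423.98 mL.
R = (PIP − Pplat)/V̇ = (12 − 7) / 0.8833 = 5.0/0.8833 = 5.661 cmH2O·s/L.
C = Vt/(Pplat − PEEP) = 423.98 / (7 − 2) = 423.98/5.0 = 84.796 mL/cmH2O.
τ = R × C = 5.661 × 0.0848 L/cmH2O = 0.4801 s.
t = −τ·ln(1 − 0.97) = −0.4801·ln(0.03) = 1.683 s.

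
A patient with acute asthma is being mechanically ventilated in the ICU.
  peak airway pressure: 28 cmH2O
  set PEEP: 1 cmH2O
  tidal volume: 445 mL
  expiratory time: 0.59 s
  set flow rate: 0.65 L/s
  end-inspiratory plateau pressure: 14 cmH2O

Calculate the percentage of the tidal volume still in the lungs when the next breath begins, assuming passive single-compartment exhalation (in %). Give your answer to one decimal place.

44.9

R = (PIP − Pplat)/V̇ = (28 − 14) / 0.65 = 14.0/0.65 = 21.538 cmH2O·s/L.
C = Vt/(Pplat − PEEP) = 445.0 / (14 − 1) = 445.0/13.0 = 34.231 mL/cmH2O.
τ = R × C = 21.538 × 0.03423 L/cmH2O = 0.7372 s.
Fraction remaining at end-expiration = e^(−Te/τ) = e^(−0.59/0.7372) = 0.4492 → 44.92%.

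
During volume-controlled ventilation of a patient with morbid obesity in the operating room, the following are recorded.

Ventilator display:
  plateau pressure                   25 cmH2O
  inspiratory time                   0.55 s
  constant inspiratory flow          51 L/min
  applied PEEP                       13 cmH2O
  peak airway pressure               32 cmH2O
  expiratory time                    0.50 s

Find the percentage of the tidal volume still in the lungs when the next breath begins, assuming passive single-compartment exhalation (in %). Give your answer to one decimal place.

Flow: 51 L/min ÷ 60 = 0.85 L/s.
Vt = flow × Ti = 0.85 L/s × 0.55 s × 1000 mL/L = 467.5 mL.
R = (PIP − Pplat)/V̇ = (32 − 25) / 0.85 = 7.0/0.85 = 8.235 cmH2O·s/L.
C = Vt/(Pplat − PEEP) = 467.5 / (25 − 13) = 467.5/12.0 = 38.958 mL/cmH2O.
τ = R × C = 8.235 × 0.03896 L/cmH2O = 0.3208 s.
Fraction remaining at end-expiration = e^(−Te/τ) = e^(−0.50/0.3208) = 0.2104 → 21.04%.

21.0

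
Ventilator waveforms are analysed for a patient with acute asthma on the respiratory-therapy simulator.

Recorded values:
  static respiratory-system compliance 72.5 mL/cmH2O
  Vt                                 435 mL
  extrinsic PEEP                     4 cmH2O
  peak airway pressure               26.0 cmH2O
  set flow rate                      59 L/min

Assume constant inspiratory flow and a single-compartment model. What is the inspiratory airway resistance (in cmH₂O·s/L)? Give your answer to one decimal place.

Flow: 59 L/min ÷ 60 = 0.9833 L/s.
Equation of motion (constant flow): PIP = Vt/C + R·V̇ + PEEP.
R·V̇ = PIP − Vt/C − PEEP = 26.0 − 435/72.5 − 4 = 26.0 − 6.0 − 4 = 16.0 cmH2O.
R = 16.0 / 0.9833 = 16.272 cmH2O·s/L.

16.3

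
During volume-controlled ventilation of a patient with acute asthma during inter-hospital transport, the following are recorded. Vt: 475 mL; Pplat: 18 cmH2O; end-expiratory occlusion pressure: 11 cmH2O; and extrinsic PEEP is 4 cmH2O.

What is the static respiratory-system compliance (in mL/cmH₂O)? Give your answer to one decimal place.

End-expiratory occlusion gives total PEEP = 11 cmH2O (intrinsic PEEP = 11 − 4 = 7). Use total PEEP for the elastic gradient.
Cstat = Vt / (Pplat − PEEPtotal) = 475 / (18 − 11) = 475 / 7.0 = 67.857 mL/cmH2O.

67.9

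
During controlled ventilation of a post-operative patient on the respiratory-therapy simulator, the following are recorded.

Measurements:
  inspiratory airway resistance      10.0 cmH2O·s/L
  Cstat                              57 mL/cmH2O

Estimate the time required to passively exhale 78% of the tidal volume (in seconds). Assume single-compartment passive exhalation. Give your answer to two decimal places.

0.86

τ = R × C = 10.0 × 57 mL/cmH2O = 10.0 × 0.057 L/cmH2O = 0.57 s.
Exhaled fraction f = 1 − e^(−t/τ) → t = −τ·ln(1 − f) = −0.57·ln(0.22) = 0.8631 s.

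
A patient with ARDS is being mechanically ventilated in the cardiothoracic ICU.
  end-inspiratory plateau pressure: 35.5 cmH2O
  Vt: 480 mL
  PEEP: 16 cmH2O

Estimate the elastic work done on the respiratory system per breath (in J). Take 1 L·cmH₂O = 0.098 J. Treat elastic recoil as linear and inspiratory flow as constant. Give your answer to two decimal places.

Elastic work ≈ ½ × (Pplat − PEEP) × Vt = 0.5 × (35.5 − 16) × 0.480 L = 0.5 × 19.5 × 0.480 = 4.68 L·cmH2O.
× 0.098 J/(L·cmH2O) → 0.4586 J.

0.46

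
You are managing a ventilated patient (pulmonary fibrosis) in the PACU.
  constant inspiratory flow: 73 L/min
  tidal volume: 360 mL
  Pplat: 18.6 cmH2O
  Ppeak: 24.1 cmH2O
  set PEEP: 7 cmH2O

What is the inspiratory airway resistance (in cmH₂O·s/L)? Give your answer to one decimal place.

4.5

Flow: 73 L/min ÷ 60 = 1.2167 L/s.
Raw = (PIP − Pplat) / flow = (24.1 − 18.6) / 1.2167 = 5.5 / 1.2167 = 4.52 cmH2O·s/L.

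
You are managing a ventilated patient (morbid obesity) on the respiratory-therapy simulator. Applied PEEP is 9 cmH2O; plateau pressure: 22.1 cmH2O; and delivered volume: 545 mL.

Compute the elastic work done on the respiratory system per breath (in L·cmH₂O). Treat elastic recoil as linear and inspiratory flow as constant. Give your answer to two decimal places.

Elastic work ≈ ½ × (Pplat − PEEP) × Vt = 0.5 × (22.1 − 9) × 0.545 L = 0.5 × 13.1 × 0.545 = 3.57 L·cmH2O.

3.57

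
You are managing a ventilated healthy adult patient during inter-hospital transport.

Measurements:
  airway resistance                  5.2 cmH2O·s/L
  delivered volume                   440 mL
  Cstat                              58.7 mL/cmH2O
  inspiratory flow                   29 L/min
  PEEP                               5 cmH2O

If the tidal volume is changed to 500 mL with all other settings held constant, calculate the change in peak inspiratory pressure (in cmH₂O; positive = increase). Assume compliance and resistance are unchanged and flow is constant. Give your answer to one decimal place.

1.0

PIP = Vt/C + R·V̇ + PEEP (constant-flow equation of motion).
Only the elastic term changes: ΔPIP = ΔVt / C = (500 − 440) / 58.7 = 1.022 cmH2O.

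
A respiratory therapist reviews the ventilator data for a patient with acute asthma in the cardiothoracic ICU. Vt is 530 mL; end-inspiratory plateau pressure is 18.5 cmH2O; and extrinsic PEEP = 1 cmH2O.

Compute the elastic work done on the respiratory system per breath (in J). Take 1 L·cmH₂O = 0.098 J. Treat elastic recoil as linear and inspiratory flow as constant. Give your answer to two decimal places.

Elastic work ≈ ½ × (Pplat − PEEP) × Vt = 0.5 × (18.5 − 1) × 0.530 L = 0.5 × 17.5 × 0.530 = 4.638 L·cmH2O.
× 0.098 J/(L·cmH2O) → 0.4545 J.

0.45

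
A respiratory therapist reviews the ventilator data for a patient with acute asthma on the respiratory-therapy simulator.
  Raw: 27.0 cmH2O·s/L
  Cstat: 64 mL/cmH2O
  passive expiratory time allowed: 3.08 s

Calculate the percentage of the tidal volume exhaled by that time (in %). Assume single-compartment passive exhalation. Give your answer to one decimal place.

τ = R × C = 27.0 × 64 mL/cmH2O = 27.0 × 0.064 L/cmH2O = 1.728 s.
Passive exhalation: V(t)/V₀ = e^(−t/τ) = e^(−3.08/1.728) = 0.1682.
Fraction exhaled = 1 − 0.1682 = 0.8318 → 83.18%.

83.2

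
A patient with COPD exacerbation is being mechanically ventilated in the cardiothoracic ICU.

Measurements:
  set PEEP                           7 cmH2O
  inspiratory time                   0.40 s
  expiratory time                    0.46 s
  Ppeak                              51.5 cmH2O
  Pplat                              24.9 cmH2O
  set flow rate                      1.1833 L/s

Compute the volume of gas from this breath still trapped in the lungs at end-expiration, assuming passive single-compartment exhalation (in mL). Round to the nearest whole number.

Vt = flow × Ti = 1.1833 L/s × 0.40 s × 1000 mL/L = 473.32 mL.
R = (PIP − Pplat)/V̇ = (51.5 − 24.9) / 1.1833 = 26.6/1.1833 = 22.48 cmH2O·s/L.
C = Vt/(Pplat − PEEP) = 473.32 / (24.9 − 7) = 473.32/17.9 = 26.442 mL/cmH2O.
τ = R × C = 22.48 × 0.02644 L/cmH2O = 0.5944 s.
Fraction remaining = e^(−Te/τ) = e^(−0.46/0.5944) = 0.4612.
Trapped volume = 473.32 × 0.4612 = 218.3 mL.

218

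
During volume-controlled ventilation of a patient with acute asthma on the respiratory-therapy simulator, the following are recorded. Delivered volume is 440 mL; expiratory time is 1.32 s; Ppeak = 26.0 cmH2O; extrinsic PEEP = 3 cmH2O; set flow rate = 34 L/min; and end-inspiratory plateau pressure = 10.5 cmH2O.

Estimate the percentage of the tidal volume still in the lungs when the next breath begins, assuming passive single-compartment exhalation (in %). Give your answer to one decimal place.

Flow: 34 L/min ÷ 60 = 0.5667 L/s.
R = (PIP − Pplat)/V̇ = (26.0 − 10.5) / 0.5667 = 15.5/0.5667 = 27.351 cmH2O·s/L.
C = Vt/(Pplat − PEEP) = 440.0 / (10.5 − 3) = 440.0/7.5 = 58.667 mL/cmH2O.
τ = R × C = 27.351 × 0.05867 L/cmH2O = 1.605 s.
Fraction remaining at end-expiration = e^(−Te/τ) = e^(−1.32/1.605) = 0.4394 → 43.94%.

43.9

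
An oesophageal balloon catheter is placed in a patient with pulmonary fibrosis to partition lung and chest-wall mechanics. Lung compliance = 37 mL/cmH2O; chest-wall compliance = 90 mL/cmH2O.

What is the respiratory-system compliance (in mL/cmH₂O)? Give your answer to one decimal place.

26.2

Lung and chest wall are elastances in series: 1/Crs = 1/CL + 1/Ccw.
1/Crs = 1/37 + 1/90 = 0.03814.
Crs = 26.219 mL/cmH2O.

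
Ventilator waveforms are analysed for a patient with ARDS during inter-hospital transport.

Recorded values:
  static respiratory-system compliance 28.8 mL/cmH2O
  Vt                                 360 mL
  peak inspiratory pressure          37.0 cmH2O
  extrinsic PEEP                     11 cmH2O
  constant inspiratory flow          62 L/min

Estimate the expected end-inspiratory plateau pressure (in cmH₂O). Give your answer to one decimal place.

23.5

Pplat = PEEP + Vt / Cstat = 11 + 360 / 28.8 = 11 + 12.5 = 23.5 cmH2O.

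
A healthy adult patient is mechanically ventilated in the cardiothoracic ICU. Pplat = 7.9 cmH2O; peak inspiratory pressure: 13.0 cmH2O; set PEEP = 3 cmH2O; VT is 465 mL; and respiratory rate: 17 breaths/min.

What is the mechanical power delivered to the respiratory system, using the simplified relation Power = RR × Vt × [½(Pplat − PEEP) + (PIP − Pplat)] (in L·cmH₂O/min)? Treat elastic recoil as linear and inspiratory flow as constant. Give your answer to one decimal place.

Per-breath work = Vt × [½(Pplat−PEEP) + (PIP−Pplat)] = 0.465 × [0.5×4.9 + 5.1] = 0.465 × 7.55 = 3.511 L·cmH2O.
Power = 17 × 3.511 = 59.687 L·cmH2O/min.

59.7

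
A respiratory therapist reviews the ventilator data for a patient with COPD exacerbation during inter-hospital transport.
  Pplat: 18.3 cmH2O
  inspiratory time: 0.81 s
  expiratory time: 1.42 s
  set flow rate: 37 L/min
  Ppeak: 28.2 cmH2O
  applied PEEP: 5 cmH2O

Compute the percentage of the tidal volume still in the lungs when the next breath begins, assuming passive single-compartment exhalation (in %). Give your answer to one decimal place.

Flow: 37 L/min ÷ 60 = 0.6167 L/s.
Vt = flow × Ti = 0.6167 L/s × 0.81 s × 1000 mL/L = 499.53 mL.
R = (PIP − Pplat)/V̇ = (28.2 − 18.3) / 0.6167 = 9.9/0.6167 = 16.053 cmH2O·s/L.
C = Vt/(Pplat − PEEP) = 499.53 / (18.3 − 5) = 499.53/13.3 = 37.559 mL/cmH2O.
τ = R × C = 16.053 × 0.03756 L/cmH2O = 0.603 s.
Fraction remaining at end-expiration = e^(−Te/τ) = e^(−1.42/0.603) = 0.0949 → 9.49%.

9.5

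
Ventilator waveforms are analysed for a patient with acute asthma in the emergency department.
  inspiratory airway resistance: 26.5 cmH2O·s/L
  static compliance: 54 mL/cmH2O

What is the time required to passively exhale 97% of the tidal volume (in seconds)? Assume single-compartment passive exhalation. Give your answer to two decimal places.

τ = R × C = 26.5 × 54 mL/cmH2O = 26.5 × 0.054 L/cmH2O = 1.431 s.
Exhaled fraction f = 1 − e^(−t/τ) → t = −τ·ln(1 − f) = −1.431·ln(0.03) = 5.018 s.

5.02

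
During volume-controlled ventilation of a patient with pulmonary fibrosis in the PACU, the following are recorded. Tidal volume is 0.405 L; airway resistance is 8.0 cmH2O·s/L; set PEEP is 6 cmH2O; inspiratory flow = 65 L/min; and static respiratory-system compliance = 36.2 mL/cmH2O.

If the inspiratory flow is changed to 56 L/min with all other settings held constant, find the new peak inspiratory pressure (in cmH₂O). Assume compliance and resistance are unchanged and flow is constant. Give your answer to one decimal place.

Flow: 65 L/min ÷ 60 = 1.0833 L/s.
New flow: 56 L/min ÷ 60 = 0.9333 L/s.
PIP = Vt/C + R·V̇ + PEEP (constant-flow equation of motion).
Only the resistive term changes: ΔPIP = R × ΔV̇ = 8.0 × (0.9333 − 1.0833) = 8.0 × -0.15 = -1.2 cmH2O.
Original PIP = 405/36.2 + 8.0×1.0833 + 6 = 25.854 cmH2O; new PIP = 25.854 + (-1.2) = 24.654 cmH2O.

24.7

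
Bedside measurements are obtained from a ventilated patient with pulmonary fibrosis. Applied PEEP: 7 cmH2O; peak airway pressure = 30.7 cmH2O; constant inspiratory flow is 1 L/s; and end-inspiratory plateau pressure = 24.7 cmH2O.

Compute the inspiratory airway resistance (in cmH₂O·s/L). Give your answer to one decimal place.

6.0

Raw = (PIP − Pplat) / flow = (30.7 − 24.7) / 1 = 6.0 / 1 = 6.0 cmH2O·s/L.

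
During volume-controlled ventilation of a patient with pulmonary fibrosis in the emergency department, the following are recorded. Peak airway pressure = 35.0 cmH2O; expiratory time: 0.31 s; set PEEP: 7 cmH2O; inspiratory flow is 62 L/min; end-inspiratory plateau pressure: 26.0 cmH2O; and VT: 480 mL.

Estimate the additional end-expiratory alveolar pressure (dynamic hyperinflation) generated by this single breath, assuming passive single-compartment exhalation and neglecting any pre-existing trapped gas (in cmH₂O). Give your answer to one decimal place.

Flow: 62 L/min ÷ 60 = 1.0333 L/s.
R = (PIP − Pplat)/V̇ = (35.0 − 26.0) / 1.0333 = 9.0/1.0333 = 8.71 cmH2O·s/L.
C = Vt/(Pplat − PEEP) = 480.0 / (26.0 − 7) = 480.0/19.0 = 25.263 mL/cmH2O.
τ = R × C = 8.71 × 0.02526 L/cmH2O = 0.22 s.
Fraction remaining = e^(−Te/τ) = e^(−0.31/0.22) = 0.2444; trapped volume = 480.0 × 0.2444 = 117.31 mL.
Additional alveolar pressure from trapping ≈ V_trapped / C = 117.31 / 25.263 = 4.644 cmH2O.

4.6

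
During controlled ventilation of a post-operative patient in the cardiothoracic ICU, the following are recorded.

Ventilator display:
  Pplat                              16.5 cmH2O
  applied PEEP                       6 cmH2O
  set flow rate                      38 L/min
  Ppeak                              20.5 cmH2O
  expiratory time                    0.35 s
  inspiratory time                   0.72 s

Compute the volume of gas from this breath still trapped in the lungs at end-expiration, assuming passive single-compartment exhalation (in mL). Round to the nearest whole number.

127

Flow: 38 L/min ÷ 60 = 0.6333 L/s.
Vt = flow × Ti = 0.6333 L/s × 0.72 s × 1000 mL/L = 455.98 mL.
R = (PIP − Pplat)/V̇ = (20.5 − 16.5) / 0.6333 = 4.0/0.6333 = 6.316 cmH2O·s/L.
C = Vt/(Pplat − PEEP) = 455.98 / (16.5 − 6) = 455.98/10.5 = 43.427 mL/cmH2O.
τ = R × C = 6.316 × 0.04343 L/cmH2O = 0.2743 s.
Fraction remaining = e^(−Te/τ) = e^(−0.35/0.2743) = 0.2792.
Trapped volume = 455.98 × 0.2792 = 127.31 mL.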